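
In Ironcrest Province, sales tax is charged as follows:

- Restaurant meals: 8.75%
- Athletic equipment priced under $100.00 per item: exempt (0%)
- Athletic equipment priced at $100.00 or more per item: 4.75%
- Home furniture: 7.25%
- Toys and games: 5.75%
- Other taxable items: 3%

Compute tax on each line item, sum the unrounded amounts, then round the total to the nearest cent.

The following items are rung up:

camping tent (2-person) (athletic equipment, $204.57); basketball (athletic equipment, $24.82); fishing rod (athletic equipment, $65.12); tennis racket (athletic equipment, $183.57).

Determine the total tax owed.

Camping tent (2-person) $204.57: athletic equipment, $100.00 or more → 4.75% → $9.717075
Basketball $24.82: athletic equipment, under $100.00 → 0% → $0.00
Fishing rod $65.12: athletic equipment, under $100.00 → 0% → $0.00
Tennis racket $183.57: athletic equipment, $100.00 or more → 4.75% → $8.719575
Unrounded tax sum = $18.43665 → $18.44

$18.44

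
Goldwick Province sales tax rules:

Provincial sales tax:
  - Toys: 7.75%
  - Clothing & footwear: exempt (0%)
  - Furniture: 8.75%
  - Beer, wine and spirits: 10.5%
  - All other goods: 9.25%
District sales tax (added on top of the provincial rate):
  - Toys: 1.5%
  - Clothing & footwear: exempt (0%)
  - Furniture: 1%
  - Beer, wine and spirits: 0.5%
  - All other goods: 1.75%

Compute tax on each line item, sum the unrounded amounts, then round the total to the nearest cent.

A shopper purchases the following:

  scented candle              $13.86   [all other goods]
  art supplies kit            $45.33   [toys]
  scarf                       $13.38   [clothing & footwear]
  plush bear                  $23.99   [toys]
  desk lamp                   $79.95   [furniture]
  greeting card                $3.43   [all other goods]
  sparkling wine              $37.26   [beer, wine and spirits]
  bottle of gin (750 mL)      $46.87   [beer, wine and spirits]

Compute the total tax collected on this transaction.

Scented candle $13.86: all other goods → 9.25% + 1.75% district = 11% → $1.5246
Art supplies kit $45.33: toys → 7.75% + 1.5% district = 9.25% → $4.193025
Scarf $13.38: clothing & footwear → 0% + 0% district = 0% → $0.00
Plush bear $23.99: toys → 7.75% + 1.5% district = 9.25% → $2.219075
Desk lamp $79.95: furniture → 8.75% + 1% district = 9.75% → $7.795125
Greeting card $3.43: all other goods → 9.25% + 1.75% district = 11% → $0.3773
Sparkling wine $37.26: beer, wine and spirits → 10.5% + 0.5% district = 11% → $4.0986
Bottle of gin (750 mL) $46.87: beer, wine and spirits → 10.5% + 0.5% district = 11% → $5.1557
Unrounded tax sum = $25.363425 → $25.36

$25.36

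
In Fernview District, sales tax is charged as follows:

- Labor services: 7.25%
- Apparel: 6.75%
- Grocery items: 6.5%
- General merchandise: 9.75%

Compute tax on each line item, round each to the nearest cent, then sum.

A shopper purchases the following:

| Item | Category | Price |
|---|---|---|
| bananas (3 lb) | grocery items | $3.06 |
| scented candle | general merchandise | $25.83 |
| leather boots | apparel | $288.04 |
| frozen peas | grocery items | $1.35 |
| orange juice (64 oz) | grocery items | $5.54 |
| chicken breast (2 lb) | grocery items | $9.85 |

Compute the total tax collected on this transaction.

$23.25

Bananas (3 lb) $3.06: grocery items → 6.5% → $0.20
Scented candle $25.83: general merchandise → 9.75% → $2.52
Leather boots $288.04: apparel → 6.75% → $19.44
Frozen peas $1.35: grocery items → 6.5% → $0.09
Orange juice (64 oz) $5.54: grocery items → 6.5% → $0.36
Chicken breast (2 lb) $9.85: grocery items → 6.5% → $0.64
Total tax = $0.20 + $2.52 + $19.44 + $0.09 + $0.36 + $0.64 = $23.25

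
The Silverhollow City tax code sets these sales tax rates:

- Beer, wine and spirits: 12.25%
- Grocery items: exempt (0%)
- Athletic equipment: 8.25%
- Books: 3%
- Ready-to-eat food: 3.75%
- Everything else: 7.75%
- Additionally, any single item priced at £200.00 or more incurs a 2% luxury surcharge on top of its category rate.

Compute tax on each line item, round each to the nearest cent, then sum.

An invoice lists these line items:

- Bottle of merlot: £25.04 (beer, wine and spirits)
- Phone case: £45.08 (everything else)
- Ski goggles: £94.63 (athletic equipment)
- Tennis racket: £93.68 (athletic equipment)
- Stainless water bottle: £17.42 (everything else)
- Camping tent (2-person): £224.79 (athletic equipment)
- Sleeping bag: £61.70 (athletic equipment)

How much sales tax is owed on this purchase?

£51.58

Bottle of merlot £25.04: beer, wine and spirits → 12.25% → £3.07
Phone case £45.08: everything else → 7.75% → £3.49
Ski goggles £94.63: athletic equipment → 8.25% → £7.81
Tennis racket £93.68: athletic equipment → 8.25% → £7.73
Stainless water bottle £17.42: everything else → 7.75% → £1.35
Camping tent (2-person) £224.79: athletic equipment → 8.25% + 2% surcharge = 10.25% → £23.04
Sleeping bag £61.70: athletic equipment → 8.25% → £5.09
Total tax = £3.07 + £3.49 + £7.81 + £7.73 + £1.35 + £23.04 + £5.09 = £51.58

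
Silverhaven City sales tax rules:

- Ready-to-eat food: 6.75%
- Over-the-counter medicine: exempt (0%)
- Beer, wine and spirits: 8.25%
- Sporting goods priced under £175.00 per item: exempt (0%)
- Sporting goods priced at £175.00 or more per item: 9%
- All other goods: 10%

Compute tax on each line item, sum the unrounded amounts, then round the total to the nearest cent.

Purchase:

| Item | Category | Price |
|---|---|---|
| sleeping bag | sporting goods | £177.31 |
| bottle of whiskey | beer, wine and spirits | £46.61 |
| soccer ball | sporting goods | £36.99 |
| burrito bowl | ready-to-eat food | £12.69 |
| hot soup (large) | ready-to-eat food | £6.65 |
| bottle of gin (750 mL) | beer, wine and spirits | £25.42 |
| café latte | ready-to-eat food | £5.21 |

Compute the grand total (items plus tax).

Sleeping bag £177.31: sporting goods, £175.00 or more → 9% → £15.9579
Bottle of whiskey £46.61: beer, wine and spirits → 8.25% → £3.845325
Soccer ball £36.99: sporting goods, under £175.00 → 0% → £0.00
Burrito bowl £12.69: ready-to-eat food → 6.75% → £0.856575
Hot soup (large) £6.65: ready-to-eat food → 6.75% → £0.448875
Bottle of gin (750 mL) £25.42: beer, wine and spirits → 8.25% → £2.09715
Café latte £5.21: ready-to-eat food → 6.75% → £0.351675
Subtotal = £310.88; unrounded tax = £23.5575 → £23.56; total due = £334.44

£334.44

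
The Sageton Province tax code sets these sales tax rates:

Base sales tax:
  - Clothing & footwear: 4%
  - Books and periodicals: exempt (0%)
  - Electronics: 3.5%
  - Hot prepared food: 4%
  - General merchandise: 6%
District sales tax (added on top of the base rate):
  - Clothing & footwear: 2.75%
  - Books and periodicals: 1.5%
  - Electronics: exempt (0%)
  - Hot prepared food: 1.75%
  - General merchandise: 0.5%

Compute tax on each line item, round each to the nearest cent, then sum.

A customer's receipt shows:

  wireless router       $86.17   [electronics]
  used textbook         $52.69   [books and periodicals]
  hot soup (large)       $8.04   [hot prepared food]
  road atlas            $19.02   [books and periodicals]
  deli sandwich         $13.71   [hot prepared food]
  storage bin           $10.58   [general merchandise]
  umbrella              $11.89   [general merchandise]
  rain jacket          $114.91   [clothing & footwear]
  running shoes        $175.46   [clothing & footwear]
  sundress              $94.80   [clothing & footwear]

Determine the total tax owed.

Wireless router $86.17: electronics → 3.5% + 0% district = 3.5% → $3.02
Used textbook $52.69: books and periodicals → 0% + 1.5% district = 1.5% → $0.79
Hot soup (large) $8.04: hot prepared food → 4% + 1.75% district = 5.75% → $0.46
Road atlas $19.02: books and periodicals → 0% + 1.5% district = 1.5% → $0.29
Deli sandwich $13.71: hot prepared food → 4% + 1.75% district = 5.75% → $0.79
Storage bin $10.58: general merchandise → 6% + 0.5% district = 6.5% → $0.69
Umbrella $11.89: general merchandise → 6% + 0.5% district = 6.5% → $0.77
Rain jacket $114.91: clothing & footwear → 4% + 2.75% district = 6.75% → $7.76
Running shoes $175.46: clothing & footwear → 4% + 2.75% district = 6.75% → $11.84
Sundress $94.80: clothing & footwear → 4% + 2.75% district = 6.75% → $6.40
Total tax = $3.02 + $0.79 + $0.46 + $0.29 + $0.79 + $0.69 + $0.77 + $7.76 + $11.84 + $6.40 = $32.81

$32.81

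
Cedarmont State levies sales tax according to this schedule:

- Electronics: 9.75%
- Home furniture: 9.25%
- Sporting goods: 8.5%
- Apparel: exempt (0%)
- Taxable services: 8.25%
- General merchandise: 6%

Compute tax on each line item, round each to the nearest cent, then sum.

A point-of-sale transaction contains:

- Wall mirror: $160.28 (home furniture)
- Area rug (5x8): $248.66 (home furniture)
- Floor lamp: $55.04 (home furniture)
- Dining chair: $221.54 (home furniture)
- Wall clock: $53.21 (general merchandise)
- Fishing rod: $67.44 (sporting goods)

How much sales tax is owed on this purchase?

$72.33

Wall mirror $160.28: home furniture → 9.25% → $14.83
Area rug (5x8) $248.66: home furniture → 9.25% → $23.00
Floor lamp $55.04: home furniture → 9.25% → $5.09
Dining chair $221.54: home furniture → 9.25% → $20.49
Wall clock $53.21: general merchandise → 6% → $3.19
Fishing rod $67.44: sporting goods → 8.5% → $5.73
Total tax = $14.83 + $23.00 + $5.09 + $20.49 + $3.19 + $5.73 = $72.33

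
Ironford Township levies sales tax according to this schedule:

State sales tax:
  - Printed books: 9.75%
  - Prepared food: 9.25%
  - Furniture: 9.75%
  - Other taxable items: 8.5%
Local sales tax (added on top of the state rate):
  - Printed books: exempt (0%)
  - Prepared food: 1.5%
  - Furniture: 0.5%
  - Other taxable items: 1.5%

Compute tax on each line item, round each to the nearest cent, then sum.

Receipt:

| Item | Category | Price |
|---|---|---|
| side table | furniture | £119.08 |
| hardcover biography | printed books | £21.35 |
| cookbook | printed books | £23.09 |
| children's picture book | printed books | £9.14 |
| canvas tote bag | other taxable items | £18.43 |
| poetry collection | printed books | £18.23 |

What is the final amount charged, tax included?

£230.37

Side table £119.08: furniture → 9.75% + 0.5% local = 10.25% → £12.21
Hardcover biography £21.35: printed books → 9.75% + 0% local = 9.75% → £2.08
Cookbook £23.09: printed books → 9.75% + 0% local = 9.75% → £2.25
Children's picture book £9.14: printed books → 9.75% + 0% local = 9.75% → £0.89
Canvas tote bag £18.43: other taxable items → 8.5% + 1.5% local = 10% → £1.84
Poetry collection £18.23: printed books → 9.75% + 0% local = 9.75% → £1.78
Subtotal = £209.32; tax = £21.05; total due = £230.37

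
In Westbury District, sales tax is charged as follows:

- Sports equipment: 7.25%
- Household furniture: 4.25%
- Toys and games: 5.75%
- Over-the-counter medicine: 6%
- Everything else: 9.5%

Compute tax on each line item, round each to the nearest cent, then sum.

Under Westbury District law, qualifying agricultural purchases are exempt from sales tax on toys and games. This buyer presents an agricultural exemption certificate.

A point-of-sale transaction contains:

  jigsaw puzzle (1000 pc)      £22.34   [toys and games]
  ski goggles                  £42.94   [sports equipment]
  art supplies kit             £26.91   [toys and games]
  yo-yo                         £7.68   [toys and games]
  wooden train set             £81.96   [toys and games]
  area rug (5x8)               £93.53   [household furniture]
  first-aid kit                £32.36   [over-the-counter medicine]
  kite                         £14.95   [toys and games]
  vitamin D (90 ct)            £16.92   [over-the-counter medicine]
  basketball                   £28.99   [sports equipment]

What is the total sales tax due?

£12.15

Jigsaw puzzle (1000 pc) £22.34: toys and games, buyer-exempt → 0% → £0.00
Ski goggles £42.94: sports equipment → 7.25% → £3.11
Art supplies kit £26.91: toys and games, buyer-exempt → 0% → £0.00
Yo-yo £7.68: toys and games, buyer-exempt → 0% → £0.00
Wooden train set £81.96: toys and games, buyer-exempt → 0% → £0.00
Area rug (5x8) £93.53: household furniture → 4.25% → £3.98
First-aid kit £32.36: over-the-counter medicine → 6% → £1.94
Kite £14.95: toys and games, buyer-exempt → 0% → £0.00
Vitamin D (90 ct) £16.92: over-the-counter medicine → 6% → £1.02
Basketball £28.99: sports equipment → 7.25% → £2.10
Total tax = £3.11 + £3.98 + £1.94 + £1.02 + £2.10 = £12.15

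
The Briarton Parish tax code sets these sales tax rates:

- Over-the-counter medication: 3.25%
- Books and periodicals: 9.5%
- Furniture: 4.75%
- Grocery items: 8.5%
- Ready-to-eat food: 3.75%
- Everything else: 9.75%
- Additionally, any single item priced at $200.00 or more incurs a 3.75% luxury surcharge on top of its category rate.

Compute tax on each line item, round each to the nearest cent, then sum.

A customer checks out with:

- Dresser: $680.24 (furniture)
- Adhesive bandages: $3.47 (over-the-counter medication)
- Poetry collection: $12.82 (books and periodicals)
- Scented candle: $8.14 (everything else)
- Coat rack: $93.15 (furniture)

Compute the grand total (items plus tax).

Dresser $680.24: furniture → 4.75% + 3.75% surcharge = 8.5% → $57.82
Adhesive bandages $3.47: over-the-counter medication → 3.25% → $0.11
Poetry collection $12.82: books and periodicals → 9.5% → $1.22
Scented candle $8.14: everything else → 9.75% → $0.79
Coat rack $93.15: furniture → 4.75% → $4.42
Subtotal = $797.82; tax = $64.36; total due = $862.18

$862.18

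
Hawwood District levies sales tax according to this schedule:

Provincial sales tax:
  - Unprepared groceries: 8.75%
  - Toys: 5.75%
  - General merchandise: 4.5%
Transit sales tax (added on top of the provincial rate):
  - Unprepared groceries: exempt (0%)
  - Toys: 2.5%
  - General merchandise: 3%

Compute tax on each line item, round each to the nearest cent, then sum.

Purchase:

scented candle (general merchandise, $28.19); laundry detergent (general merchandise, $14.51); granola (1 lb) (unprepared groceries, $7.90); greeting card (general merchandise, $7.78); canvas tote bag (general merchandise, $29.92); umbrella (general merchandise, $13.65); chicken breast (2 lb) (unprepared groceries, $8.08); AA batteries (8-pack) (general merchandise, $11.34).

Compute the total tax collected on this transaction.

$9.29

Scented candle $28.19: general merchandise → 4.5% + 3% transit = 7.5% → $2.11
Laundry detergent $14.51: general merchandise → 4.5% + 3% transit = 7.5% → $1.09
Granola (1 lb) $7.90: unprepared groceries → 8.75% + 0% transit = 8.75% → $0.69
Greeting card $7.78: general merchandise → 4.5% + 3% transit = 7.5% → $0.58
Canvas tote bag $29.92: general merchandise → 4.5% + 3% transit = 7.5% → $2.24
Umbrella $13.65: general merchandise → 4.5% + 3% transit = 7.5% → $1.02
Chicken breast (2 lb) $8.08: unprepared groceries → 8.75% + 0% transit = 8.75% → $0.71
AA batteries (8-pack) $11.34: general merchandise → 4.5% + 3% transit = 7.5% → $0.85
Total tax = $2.11 + $1.09 + $0.69 + $0.58 + $2.24 + $1.02 + $0.71 + $0.85 = $9.29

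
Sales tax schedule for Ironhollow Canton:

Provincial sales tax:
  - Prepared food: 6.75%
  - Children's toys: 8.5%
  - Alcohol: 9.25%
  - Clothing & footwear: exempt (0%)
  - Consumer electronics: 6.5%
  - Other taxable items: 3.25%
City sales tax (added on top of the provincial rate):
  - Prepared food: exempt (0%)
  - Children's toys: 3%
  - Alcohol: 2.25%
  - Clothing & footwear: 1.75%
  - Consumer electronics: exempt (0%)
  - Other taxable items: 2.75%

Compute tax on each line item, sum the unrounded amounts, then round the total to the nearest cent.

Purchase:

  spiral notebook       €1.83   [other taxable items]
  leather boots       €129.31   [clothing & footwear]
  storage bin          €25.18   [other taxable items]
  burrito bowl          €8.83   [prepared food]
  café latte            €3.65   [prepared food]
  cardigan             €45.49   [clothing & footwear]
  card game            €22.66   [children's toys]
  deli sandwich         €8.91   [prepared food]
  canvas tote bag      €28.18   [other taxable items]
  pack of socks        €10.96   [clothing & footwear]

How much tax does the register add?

€10.61

Spiral notebook €1.83: other taxable items → 3.25% + 2.75% city = 6% → €0.1098
Leather boots €129.31: clothing & footwear → 0% + 1.75% city = 1.75% → €2.262925
Storage bin €25.18: other taxable items → 3.25% + 2.75% city = 6% → €1.5108
Burrito bowl €8.83: prepared food → 6.75% + 0% city = 6.75% → €0.596025
Café latte €3.65: prepared food → 6.75% + 0% city = 6.75% → €0.246375
Cardigan €45.49: clothing & footwear → 0% + 1.75% city = 1.75% → €0.796075
Card game €22.66: children's toys → 8.5% + 3% city = 11.5% → €2.6059
Deli sandwich €8.91: prepared food → 6.75% + 0% city = 6.75% → €0.601425
Canvas tote bag €28.18: other taxable items → 3.25% + 2.75% city = 6% → €1.6908
Pack of socks €10.96: clothing & footwear → 0% + 1.75% city = 1.75% → €0.1918
Unrounded tax sum = €10.611925 → €10.61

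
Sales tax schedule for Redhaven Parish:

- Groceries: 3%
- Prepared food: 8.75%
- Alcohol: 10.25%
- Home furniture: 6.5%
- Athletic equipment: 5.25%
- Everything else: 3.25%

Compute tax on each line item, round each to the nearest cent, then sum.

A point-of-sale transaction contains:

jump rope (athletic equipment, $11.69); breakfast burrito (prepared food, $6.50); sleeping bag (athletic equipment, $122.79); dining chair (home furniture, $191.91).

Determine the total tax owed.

$20.10

Jump rope $11.69: athletic equipment → 5.25% → $0.61
Breakfast burrito $6.50: prepared food → 8.75% → $0.57
Sleeping bag $122.79: athletic equipment → 5.25% → $6.45
Dining chair $191.91: home furniture → 6.5% → $12.47
Total tax = $0.61 + $0.57 + $6.45 + $12.47 = $20.10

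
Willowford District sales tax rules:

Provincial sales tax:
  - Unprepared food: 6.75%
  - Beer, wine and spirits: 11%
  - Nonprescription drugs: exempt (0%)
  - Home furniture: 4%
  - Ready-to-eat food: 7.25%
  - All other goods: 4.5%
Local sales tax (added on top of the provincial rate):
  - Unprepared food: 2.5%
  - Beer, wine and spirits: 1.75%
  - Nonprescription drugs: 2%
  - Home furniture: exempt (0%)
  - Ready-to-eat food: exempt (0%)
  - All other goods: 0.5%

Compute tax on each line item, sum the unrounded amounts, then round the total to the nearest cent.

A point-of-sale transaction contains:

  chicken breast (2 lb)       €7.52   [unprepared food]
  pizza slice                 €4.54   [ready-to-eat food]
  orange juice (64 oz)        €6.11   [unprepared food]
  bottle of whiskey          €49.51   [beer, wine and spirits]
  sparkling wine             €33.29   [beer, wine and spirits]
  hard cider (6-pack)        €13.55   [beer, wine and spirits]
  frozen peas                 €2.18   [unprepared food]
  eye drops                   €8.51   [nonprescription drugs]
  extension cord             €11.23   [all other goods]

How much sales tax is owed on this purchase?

Chicken breast (2 lb) €7.52: unprepared food → 6.75% + 2.5% local = 9.25% → €0.6956
Pizza slice €4.54: ready-to-eat food → 7.25% + 0% local = 7.25% → €0.32915
Orange juice (64 oz) €6.11: unprepared food → 6.75% + 2.5% local = 9.25% → €0.565175
Bottle of whiskey €49.51: beer, wine and spirits → 11% + 1.75% local = 12.75% → €6.312525
Sparkling wine €33.29: beer, wine and spirits → 11% + 1.75% local = 12.75% → €4.244475
Hard cider (6-pack) €13.55: beer, wine and spirits → 11% + 1.75% local = 12.75% → €1.727625
Frozen peas €2.18: unprepared food → 6.75% + 2.5% local = 9.25% → €0.20165
Eye drops €8.51: nonprescription drugs → 0% + 2% local = 2% → €0.1702
Extension cord €11.23: all other goods → 4.5% + 0.5% local = 5% → €0.5615
Unrounded tax sum = €14.8079 → €14.81

€14.81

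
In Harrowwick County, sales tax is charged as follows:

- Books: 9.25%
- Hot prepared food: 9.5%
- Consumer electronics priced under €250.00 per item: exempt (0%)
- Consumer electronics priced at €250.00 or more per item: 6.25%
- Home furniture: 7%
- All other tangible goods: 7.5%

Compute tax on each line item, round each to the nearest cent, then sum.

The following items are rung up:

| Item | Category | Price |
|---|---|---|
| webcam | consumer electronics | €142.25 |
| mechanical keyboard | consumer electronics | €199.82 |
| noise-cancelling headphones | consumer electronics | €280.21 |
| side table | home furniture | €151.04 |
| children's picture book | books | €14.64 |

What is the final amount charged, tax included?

€817.39

Webcam €142.25: consumer electronics, under €250.00 → 0% → €0.00
Mechanical keyboard €199.82: consumer electronics, under €250.00 → 0% → €0.00
Noise-cancelling headphones €280.21: consumer electronics, €250.00 or more → 6.25% → €17.51
Side table €151.04: home furniture → 7% → €10.57
Children's picture book €14.64: books → 9.25% → €1.35
Subtotal = €787.96; tax = €29.43; total due = €817.39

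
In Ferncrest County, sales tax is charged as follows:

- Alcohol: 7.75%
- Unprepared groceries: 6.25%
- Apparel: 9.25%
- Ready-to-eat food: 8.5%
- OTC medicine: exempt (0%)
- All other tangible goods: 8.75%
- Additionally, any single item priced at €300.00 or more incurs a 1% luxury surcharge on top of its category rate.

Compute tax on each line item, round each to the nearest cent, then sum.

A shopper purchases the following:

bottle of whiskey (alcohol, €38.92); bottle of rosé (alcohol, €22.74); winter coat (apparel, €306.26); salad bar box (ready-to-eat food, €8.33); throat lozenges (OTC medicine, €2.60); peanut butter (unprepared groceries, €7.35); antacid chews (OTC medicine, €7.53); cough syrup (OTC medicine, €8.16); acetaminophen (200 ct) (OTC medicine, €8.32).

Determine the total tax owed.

Bottle of whiskey €38.92: alcohol → 7.75% → €3.02
Bottle of rosé €22.74: alcohol → 7.75% → €1.76
Winter coat €306.26: apparel → 9.25% + 1% surcharge = 10.25% → €31.39
Salad bar box €8.33: ready-to-eat food → 8.5% → €0.71
Throat lozenges €2.60: OTC medicine → 0% → €0.00
Peanut butter €7.35: unprepared groceries → 6.25% → €0.46
Antacid chews €7.53: OTC medicine → 0% → €0.00
Cough syrup €8.16: OTC medicine → 0% → €0.00
Acetaminophen (200 ct) €8.32: OTC medicine → 0% → €0.00
Total tax = €3.02 + €1.76 + €31.39 + €0.71 + €0.46 = €37.34

€37.34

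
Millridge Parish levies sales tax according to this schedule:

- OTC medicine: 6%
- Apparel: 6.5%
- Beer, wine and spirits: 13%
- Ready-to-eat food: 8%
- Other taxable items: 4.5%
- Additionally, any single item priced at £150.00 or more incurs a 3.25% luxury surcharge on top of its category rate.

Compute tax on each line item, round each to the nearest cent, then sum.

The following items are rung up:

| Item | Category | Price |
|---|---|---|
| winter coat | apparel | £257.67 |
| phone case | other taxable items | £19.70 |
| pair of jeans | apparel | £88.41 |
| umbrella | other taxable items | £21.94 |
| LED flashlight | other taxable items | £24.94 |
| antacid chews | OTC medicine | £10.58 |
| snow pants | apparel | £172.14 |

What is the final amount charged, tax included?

£646.66

Winter coat £257.67: apparel → 6.5% + 3.25% surcharge = 9.75% → £25.12
Phone case £19.70: other taxable items → 4.5% → £0.89
Pair of jeans £88.41: apparel → 6.5% → £5.75
Umbrella £21.94: other taxable items → 4.5% → £0.99
LED flashlight £24.94: other taxable items → 4.5% → £1.12
Antacid chews £10.58: OTC medicine → 6% → £0.63
Snow pants £172.14: apparel → 6.5% + 3.25% surcharge = 9.75% → £16.78
Subtotal = £595.38; tax = £51.28; total due = £646.66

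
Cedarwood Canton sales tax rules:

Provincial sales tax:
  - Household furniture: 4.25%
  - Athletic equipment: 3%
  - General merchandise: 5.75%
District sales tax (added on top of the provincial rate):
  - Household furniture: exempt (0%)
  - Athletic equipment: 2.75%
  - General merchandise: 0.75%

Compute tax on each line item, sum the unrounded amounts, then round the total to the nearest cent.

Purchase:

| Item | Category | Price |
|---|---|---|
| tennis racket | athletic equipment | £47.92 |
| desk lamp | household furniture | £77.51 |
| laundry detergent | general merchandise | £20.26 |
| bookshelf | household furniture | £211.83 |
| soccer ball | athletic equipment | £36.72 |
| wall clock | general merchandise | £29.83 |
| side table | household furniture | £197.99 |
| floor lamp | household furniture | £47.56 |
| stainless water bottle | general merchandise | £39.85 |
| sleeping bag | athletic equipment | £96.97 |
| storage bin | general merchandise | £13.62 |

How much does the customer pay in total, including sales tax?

£859.97

Tennis racket £47.92: athletic equipment → 3% + 2.75% district = 5.75% → £2.7554
Desk lamp £77.51: household furniture → 4.25% + 0% district = 4.25% → £3.294175
Laundry detergent £20.26: general merchandise → 5.75% + 0.75% district = 6.5% → £1.3169
Bookshelf £211.83: household furniture → 4.25% + 0% district = 4.25% → £9.002775
Soccer ball £36.72: athletic equipment → 3% + 2.75% district = 5.75% → £2.1114
Wall clock £29.83: general merchandise → 5.75% + 0.75% district = 6.5% → £1.93895
Side table £197.99: household furniture → 4.25% + 0% district = 4.25% → £8.414575
Floor lamp £47.56: household furniture → 4.25% + 0% district = 4.25% → £2.0213
Stainless water bottle £39.85: general merchandise → 5.75% + 0.75% district = 6.5% → £2.59025
Sleeping bag £96.97: athletic equipment → 3% + 2.75% district = 5.75% → £5.575775
Storage bin £13.62: general merchandise → 5.75% + 0.75% district = 6.5% → £0.8853
Subtotal = £820.06; unrounded tax = £39.9068 → £39.91; total due = £859.97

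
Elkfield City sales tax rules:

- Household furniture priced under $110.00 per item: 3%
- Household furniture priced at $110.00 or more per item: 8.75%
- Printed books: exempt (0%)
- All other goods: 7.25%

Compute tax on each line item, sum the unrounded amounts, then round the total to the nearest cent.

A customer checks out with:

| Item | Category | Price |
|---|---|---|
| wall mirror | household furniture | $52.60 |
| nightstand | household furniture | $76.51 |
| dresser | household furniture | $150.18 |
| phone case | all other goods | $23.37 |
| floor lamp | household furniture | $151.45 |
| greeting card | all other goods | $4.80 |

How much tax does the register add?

$32.31

Wall mirror $52.60: household furniture, under $110.00 → 3% → $1.578
Nightstand $76.51: household furniture, under $110.00 → 3% → $2.2953
Dresser $150.18: household furniture, $110.00 or more → 8.75% → $13.14075
Phone case $23.37: all other goods → 7.25% → $1.694325
Floor lamp $151.45: household furniture, $110.00 or more → 8.75% → $13.251875
Greeting card $4.80: all other goods → 7.25% → $0.348
Unrounded tax sum = $32.30825 → $32.31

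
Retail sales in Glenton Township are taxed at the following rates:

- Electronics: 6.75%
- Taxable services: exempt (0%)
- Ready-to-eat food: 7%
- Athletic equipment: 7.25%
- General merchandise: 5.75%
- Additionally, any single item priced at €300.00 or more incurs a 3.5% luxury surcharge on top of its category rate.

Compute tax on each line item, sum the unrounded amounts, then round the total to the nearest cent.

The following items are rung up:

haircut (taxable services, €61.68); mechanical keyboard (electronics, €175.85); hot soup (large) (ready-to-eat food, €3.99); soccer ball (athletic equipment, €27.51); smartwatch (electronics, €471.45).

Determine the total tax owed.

Haircut €61.68: taxable services → 0% → €0.00
Mechanical keyboard €175.85: electronics → 6.75% → €11.869875
Hot soup (large) €3.99: ready-to-eat food → 7% → €0.2793
Soccer ball €27.51: athletic equipment → 7.25% → €1.994475
Smartwatch €471.45: electronics → 6.75% + 3.5% surcharge = 10.25% → €48.323625
Unrounded tax sum = €62.467275 → €62.47

€62.47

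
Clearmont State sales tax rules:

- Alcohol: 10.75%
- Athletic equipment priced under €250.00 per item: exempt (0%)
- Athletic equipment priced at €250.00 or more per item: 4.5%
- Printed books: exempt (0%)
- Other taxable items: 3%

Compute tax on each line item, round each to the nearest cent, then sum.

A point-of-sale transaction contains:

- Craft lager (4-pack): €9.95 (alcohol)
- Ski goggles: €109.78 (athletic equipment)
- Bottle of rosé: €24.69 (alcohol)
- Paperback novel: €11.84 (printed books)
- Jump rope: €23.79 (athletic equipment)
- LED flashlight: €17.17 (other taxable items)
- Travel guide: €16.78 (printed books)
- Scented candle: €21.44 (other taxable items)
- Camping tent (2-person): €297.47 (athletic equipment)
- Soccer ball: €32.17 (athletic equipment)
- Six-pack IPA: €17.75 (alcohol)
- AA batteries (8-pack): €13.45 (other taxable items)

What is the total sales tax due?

Craft lager (4-pack) €9.95: alcohol → 10.75% → €1.07
Ski goggles €109.78: athletic equipment, under €250.00 → 0% → €0.00
Bottle of rosé €24.69: alcohol → 10.75% → €2.65
Paperback novel €11.84: printed books → 0% → €0.00
Jump rope €23.79: athletic equipment, under €250.00 → 0% → €0.00
LED flashlight €17.17: other taxable items → 3% → €0.52
Travel guide €16.78: printed books → 0% → €0.00
Scented candle €21.44: other taxable items → 3% → €0.64
Camping tent (2-person) €297.47: athletic equipment, €250.00 or more → 4.5% → €13.39
Soccer ball €32.17: athletic equipment, under €250.00 → 0% → €0.00
Six-pack IPA €17.75: alcohol → 10.75% → €1.91
AA batteries (8-pack) €13.45: other taxable items → 3% → €0.40
Total tax = €1.07 + €2.65 + €0.52 + €0.64 + €13.39 + €1.91 + €0.40 = €20.58

€20.58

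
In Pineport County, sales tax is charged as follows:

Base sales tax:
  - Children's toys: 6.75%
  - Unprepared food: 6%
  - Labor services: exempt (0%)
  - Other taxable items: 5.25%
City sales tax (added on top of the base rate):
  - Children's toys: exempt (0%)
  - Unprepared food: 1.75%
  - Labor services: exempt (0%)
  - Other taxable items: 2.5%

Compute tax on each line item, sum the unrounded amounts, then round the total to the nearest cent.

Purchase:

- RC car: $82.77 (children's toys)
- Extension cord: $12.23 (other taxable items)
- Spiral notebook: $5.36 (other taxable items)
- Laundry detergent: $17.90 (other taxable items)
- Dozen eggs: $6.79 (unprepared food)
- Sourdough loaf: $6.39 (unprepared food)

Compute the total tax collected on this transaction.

RC car $82.77: children's toys → 6.75% + 0% city = 6.75% → $5.586975
Extension cord $12.23: other taxable items → 5.25% + 2.5% city = 7.75% → $0.947825
Spiral notebook $5.36: other taxable items → 5.25% + 2.5% city = 7.75% → $0.4154
Laundry detergent $17.90: other taxable items → 5.25% + 2.5% city = 7.75% → $1.38725
Dozen eggs $6.79: unprepared food → 6% + 1.75% city = 7.75% → $0.526225
Sourdough loaf $6.39: unprepared food → 6% + 1.75% city = 7.75% → $0.495225
Unrounded tax sum = $9.3589 → $9.36

$9.36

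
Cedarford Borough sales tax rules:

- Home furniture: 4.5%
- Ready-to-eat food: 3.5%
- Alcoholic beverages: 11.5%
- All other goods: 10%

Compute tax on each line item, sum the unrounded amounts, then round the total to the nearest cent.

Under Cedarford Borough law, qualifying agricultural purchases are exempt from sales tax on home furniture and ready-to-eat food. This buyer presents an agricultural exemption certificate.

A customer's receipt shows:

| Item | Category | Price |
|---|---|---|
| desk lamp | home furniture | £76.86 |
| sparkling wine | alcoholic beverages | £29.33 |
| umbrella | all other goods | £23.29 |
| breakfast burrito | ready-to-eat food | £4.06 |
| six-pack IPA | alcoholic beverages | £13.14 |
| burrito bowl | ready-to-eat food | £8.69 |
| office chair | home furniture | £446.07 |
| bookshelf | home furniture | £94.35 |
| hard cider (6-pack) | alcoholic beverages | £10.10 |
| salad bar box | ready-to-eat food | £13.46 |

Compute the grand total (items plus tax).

£727.72

Desk lamp £76.86: home furniture, buyer-exempt → 0% → £0.00
Sparkling wine £29.33: alcoholic beverages → 11.5% → £3.37295
Umbrella £23.29: all other goods → 10% → £2.329
Breakfast burrito £4.06: ready-to-eat food, buyer-exempt → 0% → £0.00
Six-pack IPA £13.14: alcoholic beverages → 11.5% → £1.5111
Burrito bowl £8.69: ready-to-eat food, buyer-exempt → 0% → £0.00
Office chair £446.07: home furniture, buyer-exempt → 0% → £0.00
Bookshelf £94.35: home furniture, buyer-exempt → 0% → £0.00
Hard cider (6-pack) £10.10: alcoholic beverages → 11.5% → £1.1615
Salad bar box £13.46: ready-to-eat food, buyer-exempt → 0% → £0.00
Subtotal = £719.35; unrounded tax = £8.37455 → £8.37; total due = £727.72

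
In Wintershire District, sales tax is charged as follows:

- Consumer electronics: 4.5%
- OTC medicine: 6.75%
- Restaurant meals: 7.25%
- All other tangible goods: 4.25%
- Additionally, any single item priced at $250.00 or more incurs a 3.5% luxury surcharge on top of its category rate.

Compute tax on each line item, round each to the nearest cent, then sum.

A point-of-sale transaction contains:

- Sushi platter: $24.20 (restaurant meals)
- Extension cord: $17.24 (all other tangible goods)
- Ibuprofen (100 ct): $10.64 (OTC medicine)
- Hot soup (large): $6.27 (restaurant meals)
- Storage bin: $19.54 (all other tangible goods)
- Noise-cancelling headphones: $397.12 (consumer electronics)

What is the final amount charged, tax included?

Sushi platter $24.20: restaurant meals → 7.25% → $1.75
Extension cord $17.24: all other tangible goods → 4.25% → $0.73
Ibuprofen (100 ct) $10.64: OTC medicine → 6.75% → $0.72
Hot soup (large) $6.27: restaurant meals → 7.25% → $0.45
Storage bin $19.54: all other tangible goods → 4.25% → $0.83
Noise-cancelling headphones $397.12: consumer electronics → 4.5% + 3.5% surcharge = 8% → $31.77
Subtotal = $475.01; tax = $36.25; total due = $511.26

$511.26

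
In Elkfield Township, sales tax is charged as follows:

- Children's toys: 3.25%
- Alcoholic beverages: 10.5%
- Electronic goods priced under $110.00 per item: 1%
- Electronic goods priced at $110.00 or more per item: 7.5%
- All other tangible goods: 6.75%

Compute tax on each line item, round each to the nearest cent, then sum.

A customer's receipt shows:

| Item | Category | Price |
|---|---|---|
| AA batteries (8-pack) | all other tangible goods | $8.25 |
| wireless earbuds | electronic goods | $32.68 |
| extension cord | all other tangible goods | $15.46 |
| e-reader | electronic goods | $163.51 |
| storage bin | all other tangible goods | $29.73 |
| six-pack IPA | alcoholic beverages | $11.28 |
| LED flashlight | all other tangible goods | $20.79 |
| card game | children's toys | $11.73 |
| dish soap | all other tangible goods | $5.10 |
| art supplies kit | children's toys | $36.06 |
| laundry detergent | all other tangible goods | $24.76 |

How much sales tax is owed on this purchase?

AA batteries (8-pack) $8.25: all other tangible goods → 6.75% → $0.56
Wireless earbuds $32.68: electronic goods, under $110.00 → 1% → $0.33
Extension cord $15.46: all other tangible goods → 6.75% → $1.04
E-reader $163.51: electronic goods, $110.00 or more → 7.5% → $12.26
Storage bin $29.73: all other tangible goods → 6.75% → $2.01
Six-pack IPA $11.28: alcoholic beverages → 10.5% → $1.18
LED flashlight $20.79: all other tangible goods → 6.75% → $1.40
Card game $11.73: children's toys → 3.25% → $0.38
Dish soap $5.10: all other tangible goods → 6.75% → $0.34
Art supplies kit $36.06: children's toys → 3.25% → $1.17
Laundry detergent $24.76: all other tangible goods → 6.75% → $1.67
Total tax = $0.56 + $0.33 + $1.04 + $12.26 + $2.01 + $1.18 + $1.40 + $0.38 + $0.34 + $1.17 + $1.67 = $22.34

$22.34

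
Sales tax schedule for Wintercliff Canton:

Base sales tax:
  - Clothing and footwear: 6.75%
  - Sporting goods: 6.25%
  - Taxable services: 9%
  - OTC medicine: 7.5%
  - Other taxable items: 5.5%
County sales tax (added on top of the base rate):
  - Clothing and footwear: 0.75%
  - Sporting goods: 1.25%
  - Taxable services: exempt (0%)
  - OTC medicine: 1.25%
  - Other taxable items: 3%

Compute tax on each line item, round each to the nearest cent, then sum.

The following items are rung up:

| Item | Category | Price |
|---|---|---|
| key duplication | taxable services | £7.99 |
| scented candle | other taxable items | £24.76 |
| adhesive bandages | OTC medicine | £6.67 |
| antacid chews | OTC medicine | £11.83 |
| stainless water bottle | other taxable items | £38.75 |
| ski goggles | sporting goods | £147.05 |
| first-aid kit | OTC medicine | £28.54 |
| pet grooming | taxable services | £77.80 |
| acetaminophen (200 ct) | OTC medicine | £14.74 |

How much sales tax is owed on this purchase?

Key duplication £7.99: taxable services → 9% + 0% county = 9% → £0.72
Scented candle £24.76: other taxable items → 5.5% + 3% county = 8.5% → £2.10
Adhesive bandages £6.67: OTC medicine → 7.5% + 1.25% county = 8.75% → £0.58
Antacid chews £11.83: OTC medicine → 7.5% + 1.25% county = 8.75% → £1.04
Stainless water bottle £38.75: other taxable items → 5.5% + 3% county = 8.5% → £3.29
Ski goggles £147.05: sporting goods → 6.25% + 1.25% county = 7.5% → £11.03
First-aid kit £28.54: OTC medicine → 7.5% + 1.25% county = 8.75% → £2.50
Pet grooming £77.80: taxable services → 9% + 0% county = 9% → £7.00
Acetaminophen (200 ct) £14.74: OTC medicine → 7.5% + 1.25% county = 8.75% → £1.29
Total tax = £0.72 + £2.10 + £0.58 + £1.04 + £3.29 + £11.03 + £2.50 + £7.00 + £1.29 = £29.55

£29.55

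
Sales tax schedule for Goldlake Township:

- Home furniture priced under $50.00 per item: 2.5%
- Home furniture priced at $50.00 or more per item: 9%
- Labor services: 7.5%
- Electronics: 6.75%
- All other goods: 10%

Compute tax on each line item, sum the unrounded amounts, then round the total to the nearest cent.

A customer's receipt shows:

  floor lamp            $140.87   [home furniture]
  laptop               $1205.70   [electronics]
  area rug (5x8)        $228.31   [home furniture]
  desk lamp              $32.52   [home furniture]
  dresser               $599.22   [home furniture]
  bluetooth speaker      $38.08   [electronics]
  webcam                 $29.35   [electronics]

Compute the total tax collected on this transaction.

Floor lamp $140.87: home furniture, $50.00 or more → 9% → $12.6783
Laptop $1205.70: electronics → 6.75% → $81.38475
Area rug (5x8) $228.31: home furniture, $50.00 or more → 9% → $20.5479
Desk lamp $32.52: home furniture, under $50.00 → 2.5% → $0.813
Dresser $599.22: home furniture, $50.00 or more → 9% → $53.9298
Bluetooth speaker $38.08: electronics → 6.75% → $2.5704
Webcam $29.35: electronics → 6.75% → $1.981125
Unrounded tax sum = $173.905275 → $173.91

$173.91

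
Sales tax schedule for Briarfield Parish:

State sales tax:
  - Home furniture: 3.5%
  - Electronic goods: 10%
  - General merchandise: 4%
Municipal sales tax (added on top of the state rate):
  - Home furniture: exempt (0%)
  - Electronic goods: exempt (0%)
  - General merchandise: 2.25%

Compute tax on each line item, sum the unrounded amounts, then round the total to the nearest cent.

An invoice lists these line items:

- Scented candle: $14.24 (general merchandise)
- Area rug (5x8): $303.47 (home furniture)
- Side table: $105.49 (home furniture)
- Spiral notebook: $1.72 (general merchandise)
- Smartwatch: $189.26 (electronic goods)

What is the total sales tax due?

$34.24

Scented candle $14.24: general merchandise → 4% + 2.25% municipal = 6.25% → $0.89
Area rug (5x8) $303.47: home furniture → 3.5% + 0% municipal = 3.5% → $10.62145
Side table $105.49: home furniture → 3.5% + 0% municipal = 3.5% → $3.69215
Spiral notebook $1.72: general merchandise → 4% + 2.25% municipal = 6.25% → $0.1075
Smartwatch $189.26: electronic goods → 10% + 0% municipal = 10% → $18.926
Unrounded tax sum = $34.2371 → $34.24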